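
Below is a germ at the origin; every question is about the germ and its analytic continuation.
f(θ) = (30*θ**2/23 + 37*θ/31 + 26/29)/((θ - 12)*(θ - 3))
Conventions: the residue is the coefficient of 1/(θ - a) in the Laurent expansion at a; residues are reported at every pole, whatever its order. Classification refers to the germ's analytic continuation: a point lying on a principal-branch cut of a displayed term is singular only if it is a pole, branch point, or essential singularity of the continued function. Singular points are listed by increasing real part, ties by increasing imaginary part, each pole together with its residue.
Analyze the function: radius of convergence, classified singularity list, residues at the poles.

Denominator factor (θ - 12): pole of order 1 at 12, modulus 12.
Denominator factor (θ - 3): pole of order 1 at 3, modulus 3.
The radius of convergence is the smallest modulus among the singular points: 3.
At the order-1 pole 3 set g(θ) = (θ - (3))*f(θ) = (30*θ**2/23 + 37*θ/31 + 26/29)/(θ - 12).
Simple pole: residue = g(a) at a = 3, which is -335305/186093.
At the order-1 pole 12 set g(θ) = (θ - (12))*f(θ) = (30*θ**2/23 + 37*θ/31 + 26/29)/(θ - 3).
Simple pole: residue = g(a) at a = 12, which is 4198366/186093.
List the singular points by increasing real part (a conjugate pair: the negative imaginary part first).

Radius of convergence at 0: 3.
At 3: a pole of order 1; residue -335305/186093.
At 12: a pole of order 1; residue 4198366/186093.


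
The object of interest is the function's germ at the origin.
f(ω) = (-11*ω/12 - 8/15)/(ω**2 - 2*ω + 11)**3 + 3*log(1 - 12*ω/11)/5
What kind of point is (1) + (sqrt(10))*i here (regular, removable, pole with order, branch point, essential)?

The point is a pole of order 3.

The denominator factor ω**2 - 2*ω + 11 vanishes at (1) + (sqrt(10))*i and appears to the power 3; the numerator there equals (-29/20) - ((11/12)*sqrt(10))*i, nonzero, and no other factor vanishes.
The branch terms are analytic at this point.
Hence a pole whose order is the multiplicity, 3.


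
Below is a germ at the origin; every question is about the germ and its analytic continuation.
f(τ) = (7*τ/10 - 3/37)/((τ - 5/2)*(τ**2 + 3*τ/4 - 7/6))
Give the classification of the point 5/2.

The point is a pole of order 1.

The denominator factor τ - 5/2 vanishes at 5/2 and appears to the power 1; the numerator there equals 247/148, nonzero, and no other factor vanishes.
Hence a pole whose order is the multiplicity, 1.


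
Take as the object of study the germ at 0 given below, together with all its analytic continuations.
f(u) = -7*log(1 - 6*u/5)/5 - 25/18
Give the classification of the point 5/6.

The point is a logarithmic branch point.

The term (-7/5)*log(1 - u/(5/6)) has argument 1 - 5/6/(5/6) = 0 at 5/6: a logarithmic (infinitely-sheeted) branch point; the remaining terms are analytic or single-valued there.


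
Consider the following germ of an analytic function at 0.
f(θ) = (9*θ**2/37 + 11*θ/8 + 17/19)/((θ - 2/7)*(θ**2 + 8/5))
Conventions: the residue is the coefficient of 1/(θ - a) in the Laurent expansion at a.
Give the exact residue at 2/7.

The residue is 900755/1158544.

At the order-1 pole 2/7 set g(θ) = (θ - (2/7))*f(θ) = (9*θ**2/37 + 11*θ/8 + 17/19)/(θ**2 + 8/5).
Simple pole: residue = g(a) at a = 2/7, which is 900755/1158544.


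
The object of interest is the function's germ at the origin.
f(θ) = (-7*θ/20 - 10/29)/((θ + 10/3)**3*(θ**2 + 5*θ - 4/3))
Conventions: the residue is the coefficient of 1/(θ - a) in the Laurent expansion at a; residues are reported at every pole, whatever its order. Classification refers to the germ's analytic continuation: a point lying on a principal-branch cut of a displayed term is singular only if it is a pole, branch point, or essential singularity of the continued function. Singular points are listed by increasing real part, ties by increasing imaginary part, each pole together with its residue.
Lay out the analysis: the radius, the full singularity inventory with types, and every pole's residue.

Denominator factor (θ + 10/3)^3: pole of order 3 at -10/3, modulus 10/3.
Denominator factor (θ**2 + 5*θ - 4/3): discriminant 91/3, real irrational roots -5/2 + (1/6)*sqrt(273) and -5/2 - (1/6)*sqrt(273); poles of order 1, moduli -5/2 + (1/6)*sqrt(273) and 5/2 + (1/6)*sqrt(273).
The radius of convergence is the smallest modulus among the singular points: -5/2 + (1/6)*sqrt(273).
The factor θ**2 + 5*θ - 4/3 splits as (θ - a)(θ - a') with a = -5/2 - (1/6)*sqrt(273), a' = -5/2 + (1/6)*sqrt(273). At the order-1 pole a set g(θ) = (θ - a)*f(θ) = [(-7*θ/20 - 10/29)/(θ + 10/3)**3] / (θ - a').
Simple pole: residue = g(a) at a = -5/2 - (1/6)*sqrt(273), which is 8721/476656 + (7613919/6289475920)*sqrt(273).
At the order-3 pole -10/3 set g(θ) = (θ - (-10/3))^3*f(θ) = (-7*θ/20 - 10/29)/(θ**2 + 5*θ - 4/3).
Order-3 pole: residue = g''(a)/2; g''(-10/3) = -8721/119164, so the residue is -8721/238328.
The factor θ**2 + 5*θ - 4/3 splits as (θ - a)(θ - a') with a = -5/2 + (1/6)*sqrt(273), a' = -5/2 - (1/6)*sqrt(273). At the order-1 pole a set g(θ) = (θ - a)*f(θ) = [(-7*θ/20 - 10/29)/(θ + 10/3)**3] / (θ - a').
Simple pole: residue = g(a) at a = -5/2 + (1/6)*sqrt(273), which is 8721/476656 - (7613919/6289475920)*sqrt(273).
List the singular points by increasing real part (a conjugate pair: the negative imaginary part first).

Radius of convergence at 0: -5/2 + (1/6)*sqrt(273).
At -5/2 - (1/6)*sqrt(273): a pole of order 1; residue 8721/476656 + (7613919/6289475920)*sqrt(273).
At -10/3: a pole of order 3; residue -8721/238328.
At -5/2 + (1/6)*sqrt(273): a pole of order 1; residue 8721/476656 - (7613919/6289475920)*sqrt(273).


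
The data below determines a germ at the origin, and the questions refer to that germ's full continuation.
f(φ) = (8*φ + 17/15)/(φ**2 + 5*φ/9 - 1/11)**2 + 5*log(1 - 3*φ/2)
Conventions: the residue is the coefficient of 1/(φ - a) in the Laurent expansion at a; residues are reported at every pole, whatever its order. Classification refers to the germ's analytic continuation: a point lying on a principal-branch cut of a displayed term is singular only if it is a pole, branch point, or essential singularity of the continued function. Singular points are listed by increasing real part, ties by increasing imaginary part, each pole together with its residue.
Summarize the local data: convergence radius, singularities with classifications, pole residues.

Denominator factor (φ**2 + 5*φ/9 - 1/11)^2: discriminant 599/891, real irrational roots -5/18 + (1/198)*sqrt(6589) and -5/18 - (1/198)*sqrt(6589); poles of order 2, moduli -5/18 + (1/198)*sqrt(6589) and 5/18 + (1/198)*sqrt(6589).
Branch term (5)*log(1 - φ/(2/3)): its argument vanishes at φ = 2/3, a logarithmic branch point, modulus 2/3.
The radius of convergence is the smallest modulus among the singular points: -5/18 + (1/198)*sqrt(6589).
The branch term is analytic at -5/18 - (1/198)*sqrt(6589) and contributes nothing to the residue; only the rational part matters.
The factor φ**2 + 5*φ/9 - 1/11 splits as (φ - a)(φ - a') with a = -5/18 - (1/198)*sqrt(6589), a' = -5/18 + (1/198)*sqrt(6589). At the order-2 pole a set g(φ) = (φ - a)^2*(rational part) = [8*φ + 17/15] / (φ - a')^2.
Order-2 pole: residue = g'(a); g'(-5/18 - (1/198)*sqrt(6589)) = -(87318/1794005)*sqrt(6589), so the residue is -(87318/1794005)*sqrt(6589).
The branch term is analytic at -5/18 + (1/198)*sqrt(6589) and contributes nothing to the residue; only the rational part matters.
The factor φ**2 + 5*φ/9 - 1/11 splits as (φ - a)(φ - a') with a = -5/18 + (1/198)*sqrt(6589), a' = -5/18 - (1/198)*sqrt(6589). At the order-2 pole a set g(φ) = (φ - a)^2*(rational part) = [8*φ + 17/15] / (φ - a')^2.
Order-2 pole: residue = g'(a); g'(-5/18 + (1/198)*sqrt(6589)) = (87318/1794005)*sqrt(6589), so the residue is (87318/1794005)*sqrt(6589).
List the singular points by increasing real part (a conjugate pair: the negative imaginary part first).

Radius of convergence at 0: -5/18 + (1/198)*sqrt(6589).
At -5/18 - (1/198)*sqrt(6589): a pole of order 2; residue -(87318/1794005)*sqrt(6589).
At -5/18 + (1/198)*sqrt(6589): a pole of order 2; residue (87318/1794005)*sqrt(6589).
At 2/3: a logarithmic branch point.


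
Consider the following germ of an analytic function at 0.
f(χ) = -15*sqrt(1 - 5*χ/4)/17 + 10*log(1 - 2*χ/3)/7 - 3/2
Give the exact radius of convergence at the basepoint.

Branch term (10/7)*log(1 - χ/(3/2)): its argument vanishes at χ = 3/2, a logarithmic branch point, modulus 3/2.
Branch term (-15/17)*sqrt(1 - χ/(4/5)): its argument vanishes at χ = 4/5, a square-root branch point, modulus 4/5.
The radius of convergence is the smallest modulus among the singular points: 4/5.

The radius of convergence is 4/5.


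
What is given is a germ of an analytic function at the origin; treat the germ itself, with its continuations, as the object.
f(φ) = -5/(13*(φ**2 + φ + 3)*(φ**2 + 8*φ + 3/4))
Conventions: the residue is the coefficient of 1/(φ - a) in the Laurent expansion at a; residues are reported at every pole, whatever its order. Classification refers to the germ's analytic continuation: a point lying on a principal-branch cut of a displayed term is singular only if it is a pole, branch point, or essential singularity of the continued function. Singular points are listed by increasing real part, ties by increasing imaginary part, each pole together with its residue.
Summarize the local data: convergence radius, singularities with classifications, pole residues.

Radius of convergence at 0: 4 - (1/2)*sqrt(61).
At -4 - (1/2)*sqrt(61): a pole of order 1; residue -56/6981 + (484/425841)*sqrt(61).
At (-1/2) - ((1/2)*sqrt(11))*i: a pole of order 1; residue (56/6981) + ((92/76791)*sqrt(11))*i.
At (-1/2) + ((1/2)*sqrt(11))*i: a pole of order 1; residue (56/6981) - ((92/76791)*sqrt(11))*i.
At -4 + (1/2)*sqrt(61): a pole of order 1; residue -56/6981 - (484/425841)*sqrt(61).

Denominator factor (φ**2 + 8*φ + 3/4): discriminant 61, real irrational roots -4 + (1/2)*sqrt(61) and -4 - (1/2)*sqrt(61); poles of order 1, moduli 4 - (1/2)*sqrt(61) and 4 + (1/2)*sqrt(61).
Denominator factor (φ**2 + φ + 3): discriminant -11, complex-conjugate roots (-1/2) + ((1/2)*sqrt(11))*i and (-1/2) - ((1/2)*sqrt(11))*i; poles of order 1, moduli sqrt(3) and sqrt(3).
The radius of convergence is the smallest modulus among the singular points: 4 - (1/2)*sqrt(61).
The factor φ**2 + 8*φ + 3/4 splits as (φ - a)(φ - a') with a = -4 - (1/2)*sqrt(61), a' = -4 + (1/2)*sqrt(61). At the order-1 pole a set g(φ) = (φ - a)*f(φ) = [-5/(13*(φ**2 + φ + 3))] / (φ - a').
Simple pole: residue = g(a) at a = -4 - (1/2)*sqrt(61), which is -56/6981 + (484/425841)*sqrt(61).
The factor φ**2 + φ + 3 splits as (φ - a)(φ - a') with a = (-1/2) - ((1/2)*sqrt(11))*i, a' = (-1/2) + ((1/2)*sqrt(11))*i. At the order-1 pole a set g(φ) = (φ - a)*f(φ) = [-5/(13*(φ**2 + 8*φ + 3/4))] / (φ - a').
Simple pole: residue = g(a) at a = (-1/2) - ((1/2)*sqrt(11))*i, which is (56/6981) + ((92/76791)*sqrt(11))*i.
The factor φ**2 + φ + 3 splits as (φ - a)(φ - a') with a = (-1/2) + ((1/2)*sqrt(11))*i, a' = (-1/2) - ((1/2)*sqrt(11))*i. At the order-1 pole a set g(φ) = (φ - a)*f(φ) = [-5/(13*(φ**2 + 8*φ + 3/4))] / (φ - a').
Simple pole: residue = g(a) at a = (-1/2) + ((1/2)*sqrt(11))*i, which is (56/6981) - ((92/76791)*sqrt(11))*i.
The factor φ**2 + 8*φ + 3/4 splits as (φ - a)(φ - a') with a = -4 + (1/2)*sqrt(61), a' = -4 - (1/2)*sqrt(61). At the order-1 pole a set g(φ) = (φ - a)*f(φ) = [-5/(13*(φ**2 + φ + 3))] / (φ - a').
Simple pole: residue = g(a) at a = -4 + (1/2)*sqrt(61), which is -56/6981 - (484/425841)*sqrt(61).
List the singular points by increasing real part (a conjugate pair: the negative imaginary part first).


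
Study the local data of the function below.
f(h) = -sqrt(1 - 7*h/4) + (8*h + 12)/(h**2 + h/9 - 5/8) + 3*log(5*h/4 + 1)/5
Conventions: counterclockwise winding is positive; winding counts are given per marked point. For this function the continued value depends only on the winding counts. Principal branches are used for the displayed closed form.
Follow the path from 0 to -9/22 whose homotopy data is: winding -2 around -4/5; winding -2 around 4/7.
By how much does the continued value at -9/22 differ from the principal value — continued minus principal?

The rational part is single-valued and drops out of the difference; each branch term changes only by its own monodromy.
(-1)*sqrt(1 - h/(4/7)): winding -2 is even, the square root returns to the same sheet, contribution 0.
(3/5)*log(1 - h/(-4/5)): each positive loop around -4/5 adds 2*pi*i to the log, so winding -2 contributes (3/5)*(-2)*2*pi*i = -(12/5)*pi*i.
Summing the contributions at h = -9/22 gives -(12/5)*pi*i.

Continued minus principal equals -(12/5)*pi*i.


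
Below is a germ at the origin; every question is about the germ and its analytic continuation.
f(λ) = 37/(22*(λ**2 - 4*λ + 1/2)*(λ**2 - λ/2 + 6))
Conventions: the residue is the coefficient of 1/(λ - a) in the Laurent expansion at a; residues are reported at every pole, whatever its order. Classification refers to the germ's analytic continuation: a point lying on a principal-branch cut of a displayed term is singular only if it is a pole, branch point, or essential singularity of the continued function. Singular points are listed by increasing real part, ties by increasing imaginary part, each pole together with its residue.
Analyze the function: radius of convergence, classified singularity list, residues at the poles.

Radius of convergence at 0: 2 - (1/2)*sqrt(14).
At 2 - (1/2)*sqrt(14): a pole of order 1; residue -259/9977 - (925/69839)*sqrt(14).
At (1/4) - ((1/4)*sqrt(95))*i: a pole of order 1; residue (259/9977) - ((1887/947815)*sqrt(95))*i.
At (1/4) + ((1/4)*sqrt(95))*i: a pole of order 1; residue (259/9977) + ((1887/947815)*sqrt(95))*i.
At 2 + (1/2)*sqrt(14): a pole of order 1; residue -259/9977 + (925/69839)*sqrt(14).

Denominator factor (λ**2 - 4*λ + 1/2): discriminant 14, real irrational roots 2 + (1/2)*sqrt(14) and 2 - (1/2)*sqrt(14); poles of order 1, moduli 2 + (1/2)*sqrt(14) and 2 - (1/2)*sqrt(14).
Denominator factor (λ**2 - λ/2 + 6): discriminant -95/4, complex-conjugate roots (1/4) + ((1/4)*sqrt(95))*i and (1/4) - ((1/4)*sqrt(95))*i; poles of order 1, moduli sqrt(6) and sqrt(6).
The radius of convergence is the smallest modulus among the singular points: 2 - (1/2)*sqrt(14).
The factor λ**2 - 4*λ + 1/2 splits as (λ - a)(λ - a') with a = 2 - (1/2)*sqrt(14), a' = 2 + (1/2)*sqrt(14). At the order-1 pole a set g(λ) = (λ - a)*f(λ) = [37/(22*(λ**2 - λ/2 + 6))] / (λ - a').
Simple pole: residue = g(a) at a = 2 - (1/2)*sqrt(14), which is -259/9977 - (925/69839)*sqrt(14).
The factor λ**2 - λ/2 + 6 splits as (λ - a)(λ - a') with a = (1/4) - ((1/4)*sqrt(95))*i, a' = (1/4) + ((1/4)*sqrt(95))*i. At the order-1 pole a set g(λ) = (λ - a)*f(λ) = [37/(22*(λ**2 - 4*λ + 1/2))] / (λ - a').
Simple pole: residue = g(a) at a = (1/4) - ((1/4)*sqrt(95))*i, which is (259/9977) - ((1887/947815)*sqrt(95))*i.
The factor λ**2 - λ/2 + 6 splits as (λ - a)(λ - a') with a = (1/4) + ((1/4)*sqrt(95))*i, a' = (1/4) - ((1/4)*sqrt(95))*i. At the order-1 pole a set g(λ) = (λ - a)*f(λ) = [37/(22*(λ**2 - 4*λ + 1/2))] / (λ - a').
Simple pole: residue = g(a) at a = (1/4) + ((1/4)*sqrt(95))*i, which is (259/9977) + ((1887/947815)*sqrt(95))*i.
The factor λ**2 - 4*λ + 1/2 splits as (λ - a)(λ - a') with a = 2 + (1/2)*sqrt(14), a' = 2 - (1/2)*sqrt(14). At the order-1 pole a set g(λ) = (λ - a)*f(λ) = [37/(22*(λ**2 - λ/2 + 6))] / (λ - a').
Simple pole: residue = g(a) at a = 2 + (1/2)*sqrt(14), which is -259/9977 + (925/69839)*sqrt(14).
List the singular points by increasing real part (a conjugate pair: the negative imaginary part first).


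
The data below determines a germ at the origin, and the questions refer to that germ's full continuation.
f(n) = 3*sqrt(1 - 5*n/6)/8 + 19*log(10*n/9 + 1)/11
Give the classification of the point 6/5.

The term (3/8)*sqrt(1 - n/(6/5)) has argument 1 - 6/5/(6/5) = 0 at 6/5: a square-root (algebraic, two-sheeted) branch point; the remaining terms are analytic or single-valued there.

The point is an algebraic (square-root) branch point.


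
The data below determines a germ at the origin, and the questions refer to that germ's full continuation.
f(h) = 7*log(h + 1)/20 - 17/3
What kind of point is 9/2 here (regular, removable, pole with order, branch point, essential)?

The point is a regular point.

There is no denominator, hence no pole anywhere.
Branch term log(1 - h/(-1)): argument at 9/2 is 11/2, nonzero, so 9/2 is not its branch point (a point on a principal cut is still regular for the continued germ).
So the germ continues analytically to 9/2.


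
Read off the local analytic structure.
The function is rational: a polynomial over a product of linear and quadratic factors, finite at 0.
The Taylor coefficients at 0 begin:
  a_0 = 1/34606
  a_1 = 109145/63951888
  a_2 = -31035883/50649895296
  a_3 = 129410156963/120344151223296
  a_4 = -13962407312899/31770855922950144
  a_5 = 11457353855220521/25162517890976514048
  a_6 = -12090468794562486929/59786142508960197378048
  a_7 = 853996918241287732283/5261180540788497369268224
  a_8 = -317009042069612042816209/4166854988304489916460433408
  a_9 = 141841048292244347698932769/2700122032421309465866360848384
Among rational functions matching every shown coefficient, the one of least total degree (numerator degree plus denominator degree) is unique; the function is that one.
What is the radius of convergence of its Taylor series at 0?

No rational of total degree below 8 reproduces all 10 coefficients; solving the [1/7] Pade equations on them gives f(τ) = (-16*τ/7 - 1/26)/((τ + 8)*(τ**2 - 4*τ/9 - 11/2)**3), whose expansion matches every shown term.
Denominator factor (τ + 8): pole of order 1 at -8, modulus 8.
Denominator factor (τ**2 - 4*τ/9 - 11/2)^3: discriminant 1798/81, real irrational roots 2/9 + (1/18)*sqrt(1798) and 2/9 - (1/18)*sqrt(1798); poles of order 3, moduli 2/9 + (1/18)*sqrt(1798) and -2/9 + (1/18)*sqrt(1798).
The radius of convergence is the smallest modulus among the singular points: -2/9 + (1/18)*sqrt(1798).

The radius of convergence is -2/9 + (1/18)*sqrt(1798).


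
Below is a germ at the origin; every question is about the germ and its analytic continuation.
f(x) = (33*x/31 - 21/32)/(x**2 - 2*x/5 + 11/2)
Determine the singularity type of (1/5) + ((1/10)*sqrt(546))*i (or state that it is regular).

The denominator factor x**2 - 2*x/5 + 11/2 vanishes at (1/5) + ((1/10)*sqrt(546))*i and appears to the power 1; the numerator there equals (-2199/4960) + ((33/310)*sqrt(546))*i, nonzero, and no other factor vanishes.
Hence a pole whose order is the multiplicity, 1.

The point is a pole of order 1.


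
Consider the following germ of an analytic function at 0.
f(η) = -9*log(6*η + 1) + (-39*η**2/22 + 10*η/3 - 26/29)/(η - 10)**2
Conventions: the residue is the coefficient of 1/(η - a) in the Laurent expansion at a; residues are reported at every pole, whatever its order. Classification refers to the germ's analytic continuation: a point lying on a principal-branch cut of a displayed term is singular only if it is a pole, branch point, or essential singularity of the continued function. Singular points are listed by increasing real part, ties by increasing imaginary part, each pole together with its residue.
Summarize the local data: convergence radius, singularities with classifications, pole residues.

Denominator factor (η - 10)^2: pole of order 2 at 10, modulus 10.
Branch term (-9)*log(1 - η/(-1/6)): its argument vanishes at η = -1/6, a logarithmic branch point, modulus 1/6.
The radius of convergence is the smallest modulus among the singular points: 1/6.
The branch term is analytic at 10 and contributes nothing to the residue; only the rational part matters.
At the order-2 pole 10 set g(η) = (η - (10))^2*(rational part) = -39*η**2/22 + 10*η/3 - 26/29.
Order-2 pole: residue = g'(a); g'(10) = -1060/33, so the residue is -1060/33.
List the singular points by increasing real part (a conjugate pair: the negative imaginary part first).

Radius of convergence at 0: 1/6.
At -1/6: a logarithmic branch point.
At 10: a pole of order 2; residue -1060/33.


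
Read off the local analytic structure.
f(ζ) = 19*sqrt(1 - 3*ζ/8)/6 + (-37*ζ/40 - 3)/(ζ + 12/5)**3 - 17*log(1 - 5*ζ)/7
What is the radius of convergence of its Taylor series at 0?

Denominator factor (ζ + 12/5)^3: pole of order 3 at -12/5, modulus 12/5.
Branch term (-17/7)*log(1 - ζ/(1/5)): its argument vanishes at ζ = 1/5, a logarithmic branch point, modulus 1/5.
Branch term (19/6)*sqrt(1 - ζ/(8/3)): its argument vanishes at ζ = 8/3, a square-root branch point, modulus 8/3.
The radius of convergence is the smallest modulus among the singular points: 1/5.

The radius of convergence is 1/5.


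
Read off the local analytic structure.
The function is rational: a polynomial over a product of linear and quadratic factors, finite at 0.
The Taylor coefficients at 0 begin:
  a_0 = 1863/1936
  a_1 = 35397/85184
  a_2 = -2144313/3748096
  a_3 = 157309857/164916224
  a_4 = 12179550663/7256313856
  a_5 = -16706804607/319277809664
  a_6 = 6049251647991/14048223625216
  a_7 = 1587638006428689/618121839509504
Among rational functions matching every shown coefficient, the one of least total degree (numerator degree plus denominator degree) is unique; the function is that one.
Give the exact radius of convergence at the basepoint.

The radius of convergence is 4/5.

No rational of total degree below 5 reproduces all 8 coefficients; solving the [0/5] Pade equations on them gives f(r) = -23/(20*(r - 4/5)*(r**2 + r/2 + 11/9)**2), whose expansion matches every shown term.
Denominator factor (r**2 + r/2 + 11/9)^2: discriminant -167/36, complex-conjugate roots (-1/4) + ((1/12)*sqrt(167))*i and (-1/4) - ((1/12)*sqrt(167))*i; poles of order 2, moduli (1/3)*sqrt(11) and (1/3)*sqrt(11).
Denominator factor (r - 4/5): pole of order 1 at 4/5, modulus 4/5.
The radius of convergence is the smallest modulus among the singular points: 4/5.


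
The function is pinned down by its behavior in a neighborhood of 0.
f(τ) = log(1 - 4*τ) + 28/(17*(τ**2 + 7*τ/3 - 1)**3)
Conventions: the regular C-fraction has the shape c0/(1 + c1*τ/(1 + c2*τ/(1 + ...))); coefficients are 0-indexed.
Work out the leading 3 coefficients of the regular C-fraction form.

Taylor coefficients (expand at 0): a_0 = -28/17, a_1 = -264/17, a_2 = -3404/51.
c0 = a_0 = -28/17. Peel one level at a time: if S = 1 + c*τ/S' with S'(0) = 1, then c is the τ-coefficient of S and S' = c*τ/(S - 1).
S_1 = c0/f = 1 + (-66/7)*τ + (7111/147)*τ^2 + ...; c1 = -66/7.
S_2 = c1*τ/(S_1 - 1) = 1 + (7111/1386)*τ + ...; c2 = 7111/1386.

The regular C-fraction coefficients are [-28/17, -66/7, 7111/1386].


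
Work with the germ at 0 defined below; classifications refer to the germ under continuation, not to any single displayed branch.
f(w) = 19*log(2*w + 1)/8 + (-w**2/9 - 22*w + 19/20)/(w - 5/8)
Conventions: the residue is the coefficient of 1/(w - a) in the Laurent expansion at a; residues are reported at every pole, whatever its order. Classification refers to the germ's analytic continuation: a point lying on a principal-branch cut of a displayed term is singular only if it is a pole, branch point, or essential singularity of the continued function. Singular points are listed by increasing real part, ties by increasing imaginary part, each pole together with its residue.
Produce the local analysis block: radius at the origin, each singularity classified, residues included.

Radius of convergence at 0: 1/2.
At -1/2: a logarithmic branch point.
At 5/8: a pole of order 1; residue -36989/2880.

Denominator factor (w - 5/8): pole of order 1 at 5/8, modulus 5/8.
Branch term (19/8)*log(1 - w/(-1/2)): its argument vanishes at w = -1/2, a logarithmic branch point, modulus 1/2.
The radius of convergence is the smallest modulus among the singular points: 1/2.
The branch term is analytic at 5/8 and contributes nothing to the residue; only the rational part matters.
At the order-1 pole 5/8 set g(w) = (w - (5/8))*(rational part) = -w**2/9 - 22*w + 19/20.
Simple pole: residue = g(a) at a = 5/8, which is -36989/2880.
List the singular points by increasing real part (a conjugate pair: the negative imaginary part first).


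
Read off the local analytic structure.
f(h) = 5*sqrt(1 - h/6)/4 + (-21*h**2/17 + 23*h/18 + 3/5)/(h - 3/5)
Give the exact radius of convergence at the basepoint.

Denominator factor (h - 3/5): pole of order 1 at 3/5, modulus 3/5.
Branch term (5/4)*sqrt(1 - h/(6)): its argument vanishes at h = 6, a square-root branch point, modulus 6.
The radius of convergence is the smallest modulus among the singular points: 3/5.

The radius of convergence is 3/5.


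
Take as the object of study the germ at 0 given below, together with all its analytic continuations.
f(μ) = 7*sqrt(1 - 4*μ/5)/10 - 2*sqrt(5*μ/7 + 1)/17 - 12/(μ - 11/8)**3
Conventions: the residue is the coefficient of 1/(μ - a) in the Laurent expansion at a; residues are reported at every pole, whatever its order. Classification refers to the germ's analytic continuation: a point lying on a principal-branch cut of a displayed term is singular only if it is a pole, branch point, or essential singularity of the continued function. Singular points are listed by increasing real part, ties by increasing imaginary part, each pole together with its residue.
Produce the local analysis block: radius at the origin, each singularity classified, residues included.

Radius of convergence at 0: 5/4.
At -7/5: an algebraic (square-root) branch point.
At 5/4: an algebraic (square-root) branch point.
At 11/8: a pole of order 3; residue 0.

Denominator factor (μ - 11/8)^3: pole of order 3 at 11/8, modulus 11/8.
Branch term (-2/17)*sqrt(1 - μ/(-7/5)): its argument vanishes at μ = -7/5, a square-root branch point, modulus 7/5.
Branch term (7/10)*sqrt(1 - μ/(5/4)): its argument vanishes at μ = 5/4, a square-root branch point, modulus 5/4.
The radius of convergence is the smallest modulus among the singular points: 5/4.
The branch terms are analytic at 11/8 and contribute nothing to the residue; only the rational part matters.
At the order-3 pole 11/8 set g(μ) = (μ - (11/8))^3*(rational part) = -12.
Order-3 pole: residue = g''(a)/2; g''(11/8) = 0, so the residue is 0.
List the singular points by increasing real part (a conjugate pair: the negative imaginary part first).


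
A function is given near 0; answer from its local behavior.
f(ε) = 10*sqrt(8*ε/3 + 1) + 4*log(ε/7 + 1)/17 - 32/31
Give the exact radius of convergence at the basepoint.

The radius of convergence is 3/8.

Branch term (4/17)*log(1 - ε/(-7)): its argument vanishes at ε = -7, a logarithmic branch point, modulus 7.
Branch term (10)*sqrt(1 - ε/(-3/8)): its argument vanishes at ε = -3/8, a square-root branch point, modulus 3/8.
The radius of convergence is the smallest modulus among the singular points: 3/8.


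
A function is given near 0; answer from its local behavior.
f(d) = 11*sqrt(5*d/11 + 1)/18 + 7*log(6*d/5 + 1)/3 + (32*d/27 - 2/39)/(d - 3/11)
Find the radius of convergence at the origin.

The radius of convergence is 3/11.

Denominator factor (d - 3/11): pole of order 1 at 3/11, modulus 3/11.
Branch term (11/18)*sqrt(1 - d/(-11/5)): its argument vanishes at d = -11/5, a square-root branch point, modulus 11/5.
Branch term (7/3)*log(1 - d/(-5/6)): its argument vanishes at d = -5/6, a logarithmic branch point, modulus 5/6.
The radius of convergence is the smallest modulus among the singular points: 3/11.


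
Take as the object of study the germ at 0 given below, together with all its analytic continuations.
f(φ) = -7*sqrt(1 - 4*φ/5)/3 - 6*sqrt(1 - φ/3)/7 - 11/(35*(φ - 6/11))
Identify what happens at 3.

The term (-6/7)*sqrt(1 - φ/(3)) has argument 1 - 3/(3) = 0 at 3: a square-root (algebraic, two-sheeted) branch point; the remaining terms are analytic or single-valued there.

The point is an algebraic (square-root) branch point.


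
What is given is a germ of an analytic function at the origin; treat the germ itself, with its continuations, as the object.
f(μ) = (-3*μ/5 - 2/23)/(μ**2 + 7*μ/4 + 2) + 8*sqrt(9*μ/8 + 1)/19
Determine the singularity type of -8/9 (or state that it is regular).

The term (8/19)*sqrt(1 - μ/(-8/9)) has argument 1 - -8/9/(-8/9) = 0 at -8/9: a square-root (algebraic, two-sheeted) branch point; the remaining terms are analytic or single-valued there.

The point is an algebraic (square-root) branch point.


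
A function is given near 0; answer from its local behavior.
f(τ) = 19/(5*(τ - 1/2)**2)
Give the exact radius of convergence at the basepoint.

The radius of convergence is 1/2.

Denominator factor (τ - 1/2)^2: pole of order 2 at 1/2, modulus 1/2.
The radius of convergence is the smallest modulus among the singular points: 1/2.


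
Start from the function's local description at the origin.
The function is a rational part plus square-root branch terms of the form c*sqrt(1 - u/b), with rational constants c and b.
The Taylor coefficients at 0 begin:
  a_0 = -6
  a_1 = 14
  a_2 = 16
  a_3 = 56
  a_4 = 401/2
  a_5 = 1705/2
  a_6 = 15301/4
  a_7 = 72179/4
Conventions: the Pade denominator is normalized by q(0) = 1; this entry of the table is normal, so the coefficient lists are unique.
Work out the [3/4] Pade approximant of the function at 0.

The Pade approximant has numerator coefficients [-6, -298150/133, 2439363/133, -4514463/133]; denominator coefficients [1, 50002/133, -579069/266, 211410/133, 769311/532].

Taylor coefficients needed (read off): a_0 = -6, a_1 = 14, a_2 = 16, a_3 = 56, a_4 = 401/2, a_5 = 1705/2, a_6 = 15301/4, a_7 = 72179/4.
Write the denominator as Q(u) = 1 + q1*u + q2*u^2 + q3*u^3 + q4*u^4. Requiring Q*f - P = O(u^8) with deg P <= 3 kills the coefficients of u^4..u^7 in Q*f:
  u^4: a_4 + q1*a_3 + q2*a_2 + q3*a_1 + q4*a_0 = 0, i.e. 401/2 + (56)*q1 + (16)*q2 + (14)*q3 + (-6)*q4 = 0.
  u^5: a_5 + q1*a_4 + q2*a_3 + q3*a_2 + q4*a_1 = 0, i.e. 1705/2 + (401/2)*q1 + (56)*q2 + (16)*q3 + (14)*q4 = 0.
  u^6: a_6 + q1*a_5 + q2*a_4 + q3*a_3 + q4*a_2 = 0, i.e. 15301/4 + (1705/2)*q1 + (401/2)*q2 + (56)*q3 + (16)*q4 = 0.
  u^7: a_7 + q1*a_6 + q2*a_5 + q3*a_4 + q4*a_3 = 0, i.e. 72179/4 + (15301/4)*q1 + (1705/2)*q2 + (401/2)*q3 + (56)*q4 = 0.
Solving this linear system: q1 = 50002/133, q2 = -579069/266, q3 = 211410/133, q4 = 769311/532.
The numerator is Q*f truncated at degree 3: P0 = a_0 = -6; P1 = a_1 + q1*a_0 = -298150/133; P2 = a_2 + q1*a_1 + q2*a_0 = 2439363/133; P3 = a_3 + q1*a_2 + q2*a_1 + q3*a_0 = -4514463/133.


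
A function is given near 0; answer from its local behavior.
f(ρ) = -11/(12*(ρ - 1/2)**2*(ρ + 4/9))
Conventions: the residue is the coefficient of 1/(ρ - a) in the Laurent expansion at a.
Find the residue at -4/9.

At the order-1 pole -4/9 set g(ρ) = (ρ - (-4/9))*f(ρ) = -11/(12*(ρ - 1/2)**2).
Simple pole: residue = g(a) at a = -4/9, which is -297/289.

The residue is -297/289.


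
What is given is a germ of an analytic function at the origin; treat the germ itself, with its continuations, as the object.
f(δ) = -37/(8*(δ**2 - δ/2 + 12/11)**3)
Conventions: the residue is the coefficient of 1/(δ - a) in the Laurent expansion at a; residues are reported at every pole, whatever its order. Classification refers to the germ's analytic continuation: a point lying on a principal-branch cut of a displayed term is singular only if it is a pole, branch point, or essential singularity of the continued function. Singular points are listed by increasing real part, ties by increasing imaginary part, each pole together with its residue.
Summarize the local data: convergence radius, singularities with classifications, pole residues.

Radius of convergence at 0: (2/11)*sqrt(33).
At (1/4) - ((1/44)*sqrt(1991))*i: a pole of order 3; residue -((107448/5929741)*sqrt(1991))*i.
At (1/4) + ((1/44)*sqrt(1991))*i: a pole of order 3; residue ((107448/5929741)*sqrt(1991))*i.

Denominator factor (δ**2 - δ/2 + 12/11)^3: discriminant -181/44, complex-conjugate roots (1/4) + ((1/44)*sqrt(1991))*i and (1/4) - ((1/44)*sqrt(1991))*i; poles of order 3, moduli (2/11)*sqrt(33) and (2/11)*sqrt(33).
The radius of convergence is the smallest modulus among the singular points: (2/11)*sqrt(33).
The factor δ**2 - δ/2 + 12/11 splits as (δ - a)(δ - a') with a = (1/4) - ((1/44)*sqrt(1991))*i, a' = (1/4) + ((1/44)*sqrt(1991))*i. At the order-3 pole a set g(δ) = (δ - a)^3*f(δ) = [-37/8] / (δ - a')^3.
Order-3 pole: residue = g''(a)/2; g''((1/4) - ((1/44)*sqrt(1991))*i) = -((214896/5929741)*sqrt(1991))*i, so the residue is -((107448/5929741)*sqrt(1991))*i.
The factor δ**2 - δ/2 + 12/11 splits as (δ - a)(δ - a') with a = (1/4) + ((1/44)*sqrt(1991))*i, a' = (1/4) - ((1/44)*sqrt(1991))*i. At the order-3 pole a set g(δ) = (δ - a)^3*f(δ) = [-37/8] / (δ - a')^3.
Order-3 pole: residue = g''(a)/2; g''((1/4) + ((1/44)*sqrt(1991))*i) = ((214896/5929741)*sqrt(1991))*i, so the residue is ((107448/5929741)*sqrt(1991))*i.
List the singular points by increasing real part (a conjugate pair: the negative imaginary part first).


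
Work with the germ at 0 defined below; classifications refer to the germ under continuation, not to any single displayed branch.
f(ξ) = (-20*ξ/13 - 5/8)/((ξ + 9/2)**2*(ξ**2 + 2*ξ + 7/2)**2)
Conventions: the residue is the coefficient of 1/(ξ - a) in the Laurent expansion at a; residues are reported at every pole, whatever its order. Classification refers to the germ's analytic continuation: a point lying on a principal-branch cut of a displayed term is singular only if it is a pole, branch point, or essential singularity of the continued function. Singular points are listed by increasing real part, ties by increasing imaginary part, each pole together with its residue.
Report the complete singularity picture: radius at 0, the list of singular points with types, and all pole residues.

Denominator factor (ξ**2 + 2*ξ + 7/2)^2: discriminant -10, complex-conjugate roots (-1) + ((1/2)*sqrt(10))*i and (-1) - ((1/2)*sqrt(10))*i; poles of order 2, moduli (1/2)*sqrt(14) and (1/2)*sqrt(14).
Denominator factor (ξ + 9/2)^2: pole of order 2 at -9/2, modulus 9/2.
The radius of convergence is the smallest modulus among the singular points: (1/2)*sqrt(14).
At the order-2 pole -9/2 set g(ξ) = (ξ - (-9/2))^2*f(ξ) = (-20*ξ/13 - 5/8)/(ξ**2 + 2*ξ + 7/2)**2.
Order-2 pole: residue = g'(a); g'(-9/2) = 54480/2669927, so the residue is 54480/2669927.
The factor ξ**2 + 2*ξ + 7/2 splits as (ξ - a)(ξ - a') with a = (-1) - ((1/2)*sqrt(10))*i, a' = (-1) + ((1/2)*sqrt(10))*i. At the order-2 pole a set g(ξ) = (ξ - a)^2*f(ξ) = [(-20*ξ/13 - 5/8)/(ξ + 9/2)**2] / (ξ - a')^2.
Order-2 pole: residue = g'(a); g'((-1) - ((1/2)*sqrt(10))*i) = (-27240/2669927) + ((138339/53398540)*sqrt(10))*i, so the residue is (-27240/2669927) + ((138339/53398540)*sqrt(10))*i.
The factor ξ**2 + 2*ξ + 7/2 splits as (ξ - a)(ξ - a') with a = (-1) + ((1/2)*sqrt(10))*i, a' = (-1) - ((1/2)*sqrt(10))*i. At the order-2 pole a set g(ξ) = (ξ - a)^2*f(ξ) = [(-20*ξ/13 - 5/8)/(ξ + 9/2)**2] / (ξ - a')^2.
Order-2 pole: residue = g'(a); g'((-1) + ((1/2)*sqrt(10))*i) = (-27240/2669927) - ((138339/53398540)*sqrt(10))*i, so the residue is (-27240/2669927) - ((138339/53398540)*sqrt(10))*i.
List the singular points by increasing real part (a conjugate pair: the negative imaginary part first).

Radius of convergence at 0: (1/2)*sqrt(14).
At -9/2: a pole of order 2; residue 54480/2669927.
At (-1) - ((1/2)*sqrt(10))*i: a pole of order 2; residue (-27240/2669927) + ((138339/53398540)*sqrt(10))*i.
At (-1) + ((1/2)*sqrt(10))*i: a pole of order 2; residue (-27240/2669927) - ((138339/53398540)*sqrt(10))*i.


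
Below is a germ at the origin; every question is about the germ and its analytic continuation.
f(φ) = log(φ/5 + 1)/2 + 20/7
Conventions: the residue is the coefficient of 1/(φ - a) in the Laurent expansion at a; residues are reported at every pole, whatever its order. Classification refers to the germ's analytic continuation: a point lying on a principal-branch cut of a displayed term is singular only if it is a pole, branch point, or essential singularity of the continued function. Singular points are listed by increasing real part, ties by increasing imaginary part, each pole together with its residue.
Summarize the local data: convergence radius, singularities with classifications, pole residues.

Radius of convergence at 0: 5.
At -5: a logarithmic branch point.

Branch term (1/2)*log(1 - φ/(-5)): its argument vanishes at φ = -5, a logarithmic branch point, modulus 5.
The radius of convergence is the smallest modulus among the singular points: 5.


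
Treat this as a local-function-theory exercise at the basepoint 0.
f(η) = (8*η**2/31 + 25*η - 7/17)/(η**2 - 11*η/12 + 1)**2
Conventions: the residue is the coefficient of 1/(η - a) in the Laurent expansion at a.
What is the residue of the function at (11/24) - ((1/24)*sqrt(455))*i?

The factor η**2 - 11*η/12 + 1 splits as (η - a)(η - a') with a = (11/24) - ((1/24)*sqrt(455))*i, a' = (11/24) + ((1/24)*sqrt(455))*i. At the order-2 pole a set g(η) = (η - a)^2*f(η) = [8*η**2/31 + 25*η - 7/17] / (η - a')^2.
Order-2 pole: residue = g'(a); g'((11/24) - ((1/24)*sqrt(455))*i) = ((20589264/109102175)*sqrt(455))*i, so the residue is ((20589264/109102175)*sqrt(455))*i.

The residue is ((20589264/109102175)*sqrt(455))*i.


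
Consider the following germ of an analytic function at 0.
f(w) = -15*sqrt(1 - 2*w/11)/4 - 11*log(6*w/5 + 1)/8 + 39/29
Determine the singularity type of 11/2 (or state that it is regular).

The term (-15/4)*sqrt(1 - w/(11/2)) has argument 1 - 11/2/(11/2) = 0 at 11/2: a square-root (algebraic, two-sheeted) branch point; the remaining terms are analytic or single-valued there.

The point is an algebraic (square-root) branch point.


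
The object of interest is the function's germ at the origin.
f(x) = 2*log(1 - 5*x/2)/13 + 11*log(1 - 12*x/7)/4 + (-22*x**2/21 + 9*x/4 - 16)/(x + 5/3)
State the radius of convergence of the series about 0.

The radius of convergence is 2/5.

Denominator factor (x + 5/3): pole of order 1 at -5/3, modulus 5/3.
Branch term (11/4)*log(1 - x/(7/12)): its argument vanishes at x = 7/12, a logarithmic branch point, modulus 7/12.
Branch term (2/13)*log(1 - x/(2/5)): its argument vanishes at x = 2/5, a logarithmic branch point, modulus 2/5.
The radius of convergence is the smallest modulus among the singular points: 2/5.


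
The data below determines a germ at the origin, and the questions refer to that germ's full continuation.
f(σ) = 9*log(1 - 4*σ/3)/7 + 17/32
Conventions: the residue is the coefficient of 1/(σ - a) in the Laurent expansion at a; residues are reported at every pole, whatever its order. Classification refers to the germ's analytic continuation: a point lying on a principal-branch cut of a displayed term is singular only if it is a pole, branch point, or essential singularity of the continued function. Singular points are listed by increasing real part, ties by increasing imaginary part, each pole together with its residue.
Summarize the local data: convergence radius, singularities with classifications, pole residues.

Branch term (9/7)*log(1 - σ/(3/4)): its argument vanishes at σ = 3/4, a logarithmic branch point, modulus 3/4.
The radius of convergence is the smallest modulus among the singular points: 3/4.

Radius of convergence at 0: 3/4.
At 3/4: a logarithmic branch point.


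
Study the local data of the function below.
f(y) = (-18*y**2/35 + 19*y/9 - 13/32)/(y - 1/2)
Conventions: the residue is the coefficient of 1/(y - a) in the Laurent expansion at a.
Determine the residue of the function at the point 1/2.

The residue is 5249/10080.

At the order-1 pole 1/2 set g(y) = (y - (1/2))*f(y) = -18*y**2/35 + 19*y/9 - 13/32.
Simple pole: residue = g(a) at a = 1/2, which is 5249/10080.


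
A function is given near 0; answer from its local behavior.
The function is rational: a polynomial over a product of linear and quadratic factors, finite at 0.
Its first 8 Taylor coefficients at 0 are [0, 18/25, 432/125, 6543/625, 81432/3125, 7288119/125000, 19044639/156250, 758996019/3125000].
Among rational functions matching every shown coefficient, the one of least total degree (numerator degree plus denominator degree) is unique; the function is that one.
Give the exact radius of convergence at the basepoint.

No rational of total degree below 6 reproduces all 8 coefficients; solving the [1/5] Pade equations on them gives f(ζ) = -8*ζ/(15*(ζ - 2/3)**3*(ζ**2 - 3*ζ/4 + 5/2)), whose expansion matches every shown term.
Denominator factor (ζ**2 - 3*ζ/4 + 5/2): discriminant -151/16, complex-conjugate roots (3/8) + ((1/8)*sqrt(151))*i and (3/8) - ((1/8)*sqrt(151))*i; poles of order 1, moduli (1/2)*sqrt(10) and (1/2)*sqrt(10).
Denominator factor (ζ - 2/3)^3: pole of order 3 at 2/3, modulus 2/3.
The radius of convergence is the smallest modulus among the singular points: 2/3.

The radius of convergence is 2/3.
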